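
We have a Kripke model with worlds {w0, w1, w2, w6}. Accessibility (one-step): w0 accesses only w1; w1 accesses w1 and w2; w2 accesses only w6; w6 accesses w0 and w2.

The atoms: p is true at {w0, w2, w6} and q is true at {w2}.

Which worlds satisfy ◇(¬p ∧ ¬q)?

w0: successors {w1}; ¬p ∧ ¬q there: w1:T. ✓
w1: successors {w1, w2}; ¬p ∧ ¬q there: w1:T, w2:F. ✓
w2: successors {w6}; ¬p ∧ ¬q there: w6:F. ✗
w6: successors {w0, w2}; ¬p ∧ ¬q there: w0:F, w2:F. ✗

{w0, w1}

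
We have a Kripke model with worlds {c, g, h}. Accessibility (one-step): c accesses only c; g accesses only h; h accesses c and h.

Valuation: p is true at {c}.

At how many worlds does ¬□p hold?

2

c: □p is T. ✗
g: □p is F. ✓
h: □p is F. ✓
Satisfying worlds: {g, h}.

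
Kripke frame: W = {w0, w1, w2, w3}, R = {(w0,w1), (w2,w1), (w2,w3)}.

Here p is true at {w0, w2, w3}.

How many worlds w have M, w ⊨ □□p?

w0: successors {w1}; □p there: w1:T. ✓
w1: no successors, so □□p holds vacuously. ✓
w2: successors {w1, w3}; □p there: w1:T, w3:T. ✓
w3: no successors, so □□p holds vacuously. ✓
Satisfying worlds: {w0, w1, w2, w3}.

4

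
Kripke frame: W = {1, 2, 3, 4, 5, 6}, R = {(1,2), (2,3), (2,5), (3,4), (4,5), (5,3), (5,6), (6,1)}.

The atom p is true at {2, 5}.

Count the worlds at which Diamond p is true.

3

1: successors {2}; p there: 2:T. ✓
2: successors {3, 5}; p there: 3:F, 5:T. ✓
3: successors {4}; p there: 4:F. ✗
4: successors {5}; p there: 5:T. ✓
5: successors {3, 6}; p there: 3:F, 6:F. ✗
6: successors {1}; p there: 1:F. ✗
Satisfying worlds: {1, 2, 4}.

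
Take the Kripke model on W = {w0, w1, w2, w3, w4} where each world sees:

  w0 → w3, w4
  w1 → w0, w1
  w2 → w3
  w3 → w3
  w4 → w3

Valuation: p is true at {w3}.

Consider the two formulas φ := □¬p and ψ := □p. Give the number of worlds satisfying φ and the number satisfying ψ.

For □¬p:
w0: successors {w3, w4}; ¬p there: w3:F, w4:T. ✗
w1: successors {w0, w1}; ¬p there: w0:T, w1:T. ✓
w2: successors {w3}; ¬p there: w3:F. ✗
w3: successors {w3}; ¬p there: w3:F. ✗
w4: successors {w3}; ¬p there: w3:F. ✗
— 1 world.
For □p:
w0: successors {w3, w4}; p there: w3:T, w4:F. ✗
w1: successors {w0, w1}; p there: w0:F, w1:F. ✗
w2: successors {w3}; p there: w3:T. ✓
w3: successors {w3}; p there: w3:T. ✓
w4: successors {w3}; p there: w3:T. ✓
— 3 worlds.

1 and 3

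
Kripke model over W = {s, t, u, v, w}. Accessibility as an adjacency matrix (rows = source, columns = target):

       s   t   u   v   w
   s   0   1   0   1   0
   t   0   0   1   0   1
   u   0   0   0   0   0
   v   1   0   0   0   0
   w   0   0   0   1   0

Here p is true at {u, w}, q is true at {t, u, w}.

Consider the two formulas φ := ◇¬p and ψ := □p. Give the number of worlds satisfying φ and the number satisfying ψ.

For ◇¬p:
s: successors {t, v}; ¬p there: t:T, v:T. ✓
t: successors {u, w}; ¬p there: u:F, w:F. ✗
u: no successors, so ◇¬p fails. ✗
v: successors {s}; ¬p there: s:T. ✓
w: successors {v}; ¬p there: v:T. ✓
— 3 worlds.
For □p:
s: successors {t, v}; p there: t:F, v:F. ✗
t: successors {u, w}; p there: u:T, w:T. ✓
u: no successors, so □p holds vacuously. ✓
v: successors {s}; p there: s:F. ✗
w: successors {v}; p there: v:F. ✗
— 2 worlds.

3 and 2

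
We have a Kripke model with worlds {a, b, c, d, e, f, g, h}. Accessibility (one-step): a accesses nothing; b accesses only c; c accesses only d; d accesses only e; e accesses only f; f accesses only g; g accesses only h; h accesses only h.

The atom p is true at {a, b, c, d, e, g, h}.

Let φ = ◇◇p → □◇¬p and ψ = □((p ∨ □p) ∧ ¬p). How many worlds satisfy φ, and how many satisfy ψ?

For ◇◇p → □◇¬p:
a: ◇◇p is F, □◇¬p is T. ✓
b: ◇◇p is T, □◇¬p is F. ✗
c: ◇◇p is T, □◇¬p is F. ✗
d: ◇◇p is F, □◇¬p is T. ✓
e: ◇◇p is T, □◇¬p is F. ✗
f: ◇◇p is T, □◇¬p is F. ✗
g: ◇◇p is T, □◇¬p is F. ✗
h: ◇◇p is T, □◇¬p is F. ✗
— 2 worlds.
For □((p ∨ □p) ∧ ¬p):
a: no successors, so □((p ∨ □p) ∧ ¬p) holds vacuously. ✓
b: successors {c}; (p ∨ □p) ∧ ¬p there: c:F. ✗
c: successors {d}; (p ∨ □p) ∧ ¬p there: d:F. ✗
d: successors {e}; (p ∨ □p) ∧ ¬p there: e:F. ✗
e: successors {f}; (p ∨ □p) ∧ ¬p there: f:T. ✓
f: successors {g}; (p ∨ □p) ∧ ¬p there: g:F. ✗
g: successors {h}; (p ∨ □p) ∧ ¬p there: h:F. ✗
h: successors {h}; (p ∨ □p) ∧ ¬p there: h:F. ✗
— 2 worlds.

2 and 2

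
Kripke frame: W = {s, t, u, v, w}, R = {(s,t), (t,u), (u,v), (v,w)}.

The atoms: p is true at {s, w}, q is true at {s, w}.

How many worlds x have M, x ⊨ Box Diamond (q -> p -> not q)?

s: successors {t}; Diamond (q -> p -> not q) there: t:T. ✓
t: successors {u}; Diamond (q -> p -> not q) there: u:T. ✓
u: successors {v}; Diamond (q -> p -> not q) there: v:F. ✗
v: successors {w}; Diamond (q -> p -> not q) there: w:F. ✗
w: no successors, so Box Diamond (q -> p -> not q) holds vacuously. ✓
Satisfying worlds: {s, t, w}.

3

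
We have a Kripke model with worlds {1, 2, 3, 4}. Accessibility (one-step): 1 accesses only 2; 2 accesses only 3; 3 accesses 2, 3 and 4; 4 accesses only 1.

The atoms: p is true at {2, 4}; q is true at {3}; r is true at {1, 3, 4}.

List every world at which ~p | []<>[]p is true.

{1, 3}

1: ~p is T, []<>[]p is F. ✓
2: ~p is F, []<>[]p is F. ✗
3: ~p is T, []<>[]p is F. ✓
4: ~p is F, []<>[]p is F. ✗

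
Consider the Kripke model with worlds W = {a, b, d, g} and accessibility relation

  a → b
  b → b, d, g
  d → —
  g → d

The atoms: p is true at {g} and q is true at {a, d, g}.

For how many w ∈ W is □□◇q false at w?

2

a: successors {b}; □◇q there: b:F. ✗
b: successors {b, d, g}; □◇q there: b:F, d:T, g:F. ✗
d: no successors, so □□◇q holds vacuously. ✓
g: successors {d}; □◇q there: d:T. ✓
Satisfying worlds: {d, g}.
So □□◇q fails at the other 2 worlds.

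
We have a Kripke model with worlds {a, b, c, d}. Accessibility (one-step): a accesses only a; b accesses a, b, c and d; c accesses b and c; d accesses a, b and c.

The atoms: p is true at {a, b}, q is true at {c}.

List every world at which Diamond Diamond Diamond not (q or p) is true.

{b, c, d}

a: successors {a}; Diamond Diamond not (q or p) there: a:F. ✗
b: successors {a, b, c, d}; Diamond Diamond not (q or p) there: a:F, b:T, c:T, d:T. ✓
c: successors {b, c}; Diamond Diamond not (q or p) there: b:T, c:T. ✓
d: successors {a, b, c}; Diamond Diamond not (q or p) there: a:F, b:T, c:T. ✓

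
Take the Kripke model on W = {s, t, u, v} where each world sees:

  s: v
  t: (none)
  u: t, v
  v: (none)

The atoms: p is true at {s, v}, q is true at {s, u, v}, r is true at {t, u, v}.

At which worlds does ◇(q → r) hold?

{s, u}

s: successors {v}; q → r there: v:T. ✓
t: no successors, so ◇(q → r) fails. ✗
u: successors {t, v}; q → r there: t:T, v:T. ✓
v: no successors, so ◇(q → r) fails. ✗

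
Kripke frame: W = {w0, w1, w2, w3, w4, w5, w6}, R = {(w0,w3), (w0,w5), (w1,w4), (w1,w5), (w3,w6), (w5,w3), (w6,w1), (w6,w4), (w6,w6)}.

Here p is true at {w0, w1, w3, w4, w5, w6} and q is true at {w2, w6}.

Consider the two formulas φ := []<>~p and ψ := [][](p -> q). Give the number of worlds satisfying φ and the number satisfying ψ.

For []<>~p:
w0: successors {w3, w5}; <>~p there: w3:F, w5:F. ✗
w1: successors {w4, w5}; <>~p there: w4:F, w5:F. ✗
w2: no successors, so []<>~p holds vacuously. ✓
w3: successors {w6}; <>~p there: w6:F. ✗
w4: no successors, so []<>~p holds vacuously. ✓
w5: successors {w3}; <>~p there: w3:F. ✗
w6: successors {w1, w4, w6}; <>~p there: w1:F, w4:F, w6:F. ✗
— 2 worlds.
For [][](p -> q):
w0: successors {w3, w5}; [](p -> q) there: w3:T, w5:F. ✗
w1: successors {w4, w5}; [](p -> q) there: w4:T, w5:F. ✗
w2: no successors, so [][](p -> q) holds vacuously. ✓
w3: successors {w6}; [](p -> q) there: w6:F. ✗
w4: no successors, so [][](p -> q) holds vacuously. ✓
w5: successors {w3}; [](p -> q) there: w3:T. ✓
w6: successors {w1, w4, w6}; [](p -> q) there: w1:F, w4:T, w6:F. ✗
— 3 worlds.

2 and 3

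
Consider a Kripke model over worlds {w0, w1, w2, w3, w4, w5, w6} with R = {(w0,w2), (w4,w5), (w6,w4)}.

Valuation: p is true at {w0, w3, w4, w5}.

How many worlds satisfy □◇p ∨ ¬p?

w0: □◇p is F, ¬p is F. ✗
w1: □◇p is T, ¬p is T. ✓
w2: □◇p is T, ¬p is T. ✓
w3: □◇p is T, ¬p is F. ✓
w4: □◇p is F, ¬p is F. ✗
w5: □◇p is T, ¬p is F. ✓
w6: □◇p is T, ¬p is T. ✓
Satisfying worlds: {w1, w2, w3, w5, w6}.

5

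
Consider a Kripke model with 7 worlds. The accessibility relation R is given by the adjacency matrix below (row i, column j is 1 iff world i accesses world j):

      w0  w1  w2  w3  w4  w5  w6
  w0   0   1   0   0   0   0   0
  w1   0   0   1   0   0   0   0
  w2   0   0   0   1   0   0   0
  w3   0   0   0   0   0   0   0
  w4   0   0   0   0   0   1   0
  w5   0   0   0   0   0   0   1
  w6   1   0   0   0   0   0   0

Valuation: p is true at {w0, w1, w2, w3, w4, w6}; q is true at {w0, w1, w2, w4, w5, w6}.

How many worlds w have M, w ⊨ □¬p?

2

w0: successors {w1}; ¬p there: w1:F. ✗
w1: successors {w2}; ¬p there: w2:F. ✗
w2: successors {w3}; ¬p there: w3:F. ✗
w3: no successors, so □¬p holds vacuously. ✓
w4: successors {w5}; ¬p there: w5:T. ✓
w5: successors {w6}; ¬p there: w6:F. ✗
w6: successors {w0}; ¬p there: w0:F. ✗
Satisfying worlds: {w3, w4}.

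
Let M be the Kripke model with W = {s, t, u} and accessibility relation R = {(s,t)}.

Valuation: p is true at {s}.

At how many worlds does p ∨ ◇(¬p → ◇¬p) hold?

s: p is T, ◇(¬p → ◇¬p) is F. ✓
t: p is F, ◇(¬p → ◇¬p) is F. ✗
u: p is F, ◇(¬p → ◇¬p) is F. ✗
Satisfying worlds: {s}.

1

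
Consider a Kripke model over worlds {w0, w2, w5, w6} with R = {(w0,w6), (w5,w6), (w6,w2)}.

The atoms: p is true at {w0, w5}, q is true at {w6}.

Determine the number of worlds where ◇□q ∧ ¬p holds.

1

w0: ◇□q is F, ¬p is F. ✗
w2: ◇□q is F, ¬p is T. ✗
w5: ◇□q is F, ¬p is F. ✗
w6: ◇□q is T, ¬p is T. ✓
Satisfying worlds: {w6}.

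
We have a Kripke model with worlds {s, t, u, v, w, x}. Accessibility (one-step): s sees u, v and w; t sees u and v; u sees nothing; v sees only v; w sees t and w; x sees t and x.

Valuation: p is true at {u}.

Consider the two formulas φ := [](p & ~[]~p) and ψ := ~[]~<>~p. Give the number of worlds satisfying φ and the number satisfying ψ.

For [](p & ~[]~p):
s: successors {u, v, w}; p & ~[]~p there: u:F, v:F, w:F. ✗
t: successors {u, v}; p & ~[]~p there: u:F, v:F. ✗
u: no successors, so [](p & ~[]~p) holds vacuously. ✓
v: successors {v}; p & ~[]~p there: v:F. ✗
w: successors {t, w}; p & ~[]~p there: t:F, w:F. ✗
x: successors {t, x}; p & ~[]~p there: t:F, x:F. ✗
— 1 world.
For ~[]~<>~p:
s: []~<>~p is F. ✓
t: []~<>~p is F. ✓
u: []~<>~p is T. ✗
v: []~<>~p is F. ✓
w: []~<>~p is F. ✓
x: []~<>~p is F. ✓
— 5 worlds.

1 and 5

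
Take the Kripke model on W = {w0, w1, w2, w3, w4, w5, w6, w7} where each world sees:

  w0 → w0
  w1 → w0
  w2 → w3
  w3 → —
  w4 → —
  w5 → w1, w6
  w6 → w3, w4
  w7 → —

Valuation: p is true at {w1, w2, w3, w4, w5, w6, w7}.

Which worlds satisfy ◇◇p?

w0: successors {w0}; ◇p there: w0:F. ✗
w1: successors {w0}; ◇p there: w0:F. ✗
w2: successors {w3}; ◇p there: w3:F. ✗
w3: no successors, so ◇◇p fails. ✗
w4: no successors, so ◇◇p fails. ✗
w5: successors {w1, w6}; ◇p there: w1:F, w6:T. ✓
w6: successors {w3, w4}; ◇p there: w3:F, w4:F. ✗
w7: no successors, so ◇◇p fails. ✗

{w5}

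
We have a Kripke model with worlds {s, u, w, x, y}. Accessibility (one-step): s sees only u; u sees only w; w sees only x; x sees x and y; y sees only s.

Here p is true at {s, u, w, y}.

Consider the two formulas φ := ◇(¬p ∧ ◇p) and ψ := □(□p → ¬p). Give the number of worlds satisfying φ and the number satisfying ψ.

For ◇(¬p ∧ ◇p):
s: successors {u}; ¬p ∧ ◇p there: u:F. ✗
u: successors {w}; ¬p ∧ ◇p there: w:F. ✗
w: successors {x}; ¬p ∧ ◇p there: x:T. ✓
x: successors {x, y}; ¬p ∧ ◇p there: x:T, y:F. ✓
y: successors {s}; ¬p ∧ ◇p there: s:F. ✗
— 2 worlds.
For □(□p → ¬p):
s: successors {u}; □p → ¬p there: u:F. ✗
u: successors {w}; □p → ¬p there: w:T. ✓
w: successors {x}; □p → ¬p there: x:T. ✓
x: successors {x, y}; □p → ¬p there: x:T, y:F. ✗
y: successors {s}; □p → ¬p there: s:F. ✗
— 2 worlds.

2 and 2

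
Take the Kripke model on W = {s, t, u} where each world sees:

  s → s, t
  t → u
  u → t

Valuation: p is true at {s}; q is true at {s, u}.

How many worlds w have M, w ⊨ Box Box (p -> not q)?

2

s: successors {s, t}; Box (p -> not q) there: s:F, t:T. ✗
t: successors {u}; Box (p -> not q) there: u:T. ✓
u: successors {t}; Box (p -> not q) there: t:T. ✓
Satisfying worlds: {t, u}.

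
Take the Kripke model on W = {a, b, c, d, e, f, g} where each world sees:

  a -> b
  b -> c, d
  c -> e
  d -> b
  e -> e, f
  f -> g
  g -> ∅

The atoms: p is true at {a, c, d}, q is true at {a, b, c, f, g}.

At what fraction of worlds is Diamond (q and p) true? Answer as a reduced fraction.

1/7

a: successors {b}; q and p there: b:F. ✗
b: successors {c, d}; q and p there: c:T, d:F. ✓
c: successors {e}; q and p there: e:F. ✗
d: successors {b}; q and p there: b:F. ✗
e: successors {e, f}; q and p there: e:F, f:F. ✗
f: successors {g}; q and p there: g:F. ✗
g: no successors, so Diamond (q and p) fails. ✗
That's 1 of 7 worlds, so 1/7.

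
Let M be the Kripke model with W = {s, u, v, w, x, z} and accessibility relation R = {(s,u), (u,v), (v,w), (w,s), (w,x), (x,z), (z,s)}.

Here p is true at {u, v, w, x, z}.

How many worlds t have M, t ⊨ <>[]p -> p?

5

s: <>[]p is T, p is F. ✗
u: <>[]p is T, p is T. ✓
v: <>[]p is F, p is T. ✓
w: <>[]p is T, p is T. ✓
x: <>[]p is F, p is T. ✓
z: <>[]p is T, p is T. ✓
Satisfying worlds: {u, v, w, x, z}.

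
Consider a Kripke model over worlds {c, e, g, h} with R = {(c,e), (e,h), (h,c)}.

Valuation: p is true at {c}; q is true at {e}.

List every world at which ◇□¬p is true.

c: successors {e}; □¬p there: e:T. ✓
e: successors {h}; □¬p there: h:F. ✗
g: no successors, so ◇□¬p fails. ✗
h: successors {c}; □¬p there: c:T. ✓

{c, h}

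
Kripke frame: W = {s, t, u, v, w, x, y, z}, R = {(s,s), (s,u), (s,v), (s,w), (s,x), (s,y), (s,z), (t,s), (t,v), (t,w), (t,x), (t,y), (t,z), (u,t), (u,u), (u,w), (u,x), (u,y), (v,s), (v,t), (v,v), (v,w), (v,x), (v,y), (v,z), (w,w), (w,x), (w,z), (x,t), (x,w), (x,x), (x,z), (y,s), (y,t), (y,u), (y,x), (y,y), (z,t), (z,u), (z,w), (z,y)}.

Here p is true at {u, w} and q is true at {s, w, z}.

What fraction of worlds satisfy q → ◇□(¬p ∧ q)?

5/8

s: q is T, ◇□(¬p ∧ q) is F. ✗
t: q is F, ◇□(¬p ∧ q) is F. ✓
u: q is F, ◇□(¬p ∧ q) is F. ✓
v: q is F, ◇□(¬p ∧ q) is F. ✓
w: q is T, ◇□(¬p ∧ q) is F. ✗
x: q is F, ◇□(¬p ∧ q) is F. ✓
y: q is F, ◇□(¬p ∧ q) is F. ✓
z: q is T, ◇□(¬p ∧ q) is F. ✗
That's 5 of 8 worlds, so 5/8.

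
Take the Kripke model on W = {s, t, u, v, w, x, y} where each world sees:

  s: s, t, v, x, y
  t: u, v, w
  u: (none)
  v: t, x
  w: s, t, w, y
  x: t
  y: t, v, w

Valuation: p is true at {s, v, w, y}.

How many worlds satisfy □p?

1

s: successors {s, t, v, x, y}; p there: s:T, t:F, v:T, x:F, y:T. ✗
t: successors {u, v, w}; p there: u:F, v:T, w:T. ✗
u: no successors, so □p holds vacuously. ✓
v: successors {t, x}; p there: t:F, x:F. ✗
w: successors {s, t, w, y}; p there: s:T, t:F, w:T, y:T. ✗
x: successors {t}; p there: t:F. ✗
y: successors {t, v, w}; p there: t:F, v:T, w:T. ✗
Satisfying worlds: {u}.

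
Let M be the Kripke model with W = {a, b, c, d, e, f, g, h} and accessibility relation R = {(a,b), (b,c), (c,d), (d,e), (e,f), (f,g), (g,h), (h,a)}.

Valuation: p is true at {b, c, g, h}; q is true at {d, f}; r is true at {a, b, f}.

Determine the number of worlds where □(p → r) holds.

5

a: successors {b}; p → r there: b:T. ✓
b: successors {c}; p → r there: c:F. ✗
c: successors {d}; p → r there: d:T. ✓
d: successors {e}; p → r there: e:T. ✓
e: successors {f}; p → r there: f:T. ✓
f: successors {g}; p → r there: g:F. ✗
g: successors {h}; p → r there: h:F. ✗
h: successors {a}; p → r there: a:T. ✓
Satisfying worlds: {a, c, d, e, h}.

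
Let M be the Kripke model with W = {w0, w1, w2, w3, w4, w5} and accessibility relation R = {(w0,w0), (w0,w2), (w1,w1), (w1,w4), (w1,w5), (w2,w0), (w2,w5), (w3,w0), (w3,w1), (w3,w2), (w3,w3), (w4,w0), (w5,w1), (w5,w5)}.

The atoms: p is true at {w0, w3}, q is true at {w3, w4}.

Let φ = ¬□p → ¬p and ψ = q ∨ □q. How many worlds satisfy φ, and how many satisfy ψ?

For ¬□p → ¬p:
w0: ¬□p is T, ¬p is F. ✗
w1: ¬□p is T, ¬p is T. ✓
w2: ¬□p is T, ¬p is T. ✓
w3: ¬□p is T, ¬p is F. ✗
w4: ¬□p is F, ¬p is T. ✓
w5: ¬□p is T, ¬p is T. ✓
— 4 worlds.
For q ∨ □q:
w0: q is F, □q is F. ✗
w1: q is F, □q is F. ✗
w2: q is F, □q is F. ✗
w3: q is T, □q is F. ✓
w4: q is T, □q is F. ✓
w5: q is F, □q is F. ✗
— 2 worlds.

4 and 2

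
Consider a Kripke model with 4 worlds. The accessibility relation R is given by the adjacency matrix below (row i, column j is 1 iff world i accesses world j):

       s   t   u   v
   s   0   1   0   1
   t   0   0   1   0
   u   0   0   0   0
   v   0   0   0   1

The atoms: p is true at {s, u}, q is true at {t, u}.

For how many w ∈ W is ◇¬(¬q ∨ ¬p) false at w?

s: successors {t, v}; ¬(¬q ∨ ¬p) there: t:F, v:F. ✗
t: successors {u}; ¬(¬q ∨ ¬p) there: u:T. ✓
u: no successors, so ◇¬(¬q ∨ ¬p) fails. ✗
v: successors {v}; ¬(¬q ∨ ¬p) there: v:F. ✗
Satisfying worlds: {t}.
So ◇¬(¬q ∨ ¬p) fails at the other 3 worlds.

3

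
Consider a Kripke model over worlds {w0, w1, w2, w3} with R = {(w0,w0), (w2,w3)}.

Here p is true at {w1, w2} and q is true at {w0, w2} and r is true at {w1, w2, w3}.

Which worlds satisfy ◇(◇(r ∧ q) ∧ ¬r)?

w0: successors {w0}; ◇(r ∧ q) ∧ ¬r there: w0:F. ✗
w1: no successors, so ◇(◇(r ∧ q) ∧ ¬r) fails. ✗
w2: successors {w3}; ◇(r ∧ q) ∧ ¬r there: w3:F. ✗
w3: no successors, so ◇(◇(r ∧ q) ∧ ¬r) fails. ✗

∅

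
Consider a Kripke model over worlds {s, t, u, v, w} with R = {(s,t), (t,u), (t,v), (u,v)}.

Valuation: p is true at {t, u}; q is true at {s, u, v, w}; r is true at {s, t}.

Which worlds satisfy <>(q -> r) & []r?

{s}

s: <>(q -> r) is T, []r is T. ✓
t: <>(q -> r) is F, []r is F. ✗
u: <>(q -> r) is F, []r is F. ✗
v: <>(q -> r) is F, []r is T. ✗
w: <>(q -> r) is F, []r is T. ✗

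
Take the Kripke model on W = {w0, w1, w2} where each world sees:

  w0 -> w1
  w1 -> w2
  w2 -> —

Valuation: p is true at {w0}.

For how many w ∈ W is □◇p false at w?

2

w0: successors {w1}; ◇p there: w1:F. ✗
w1: successors {w2}; ◇p there: w2:F. ✗
w2: no successors, so □◇p holds vacuously. ✓
Satisfying worlds: {w2}.
So □◇p fails at the other 2 worlds.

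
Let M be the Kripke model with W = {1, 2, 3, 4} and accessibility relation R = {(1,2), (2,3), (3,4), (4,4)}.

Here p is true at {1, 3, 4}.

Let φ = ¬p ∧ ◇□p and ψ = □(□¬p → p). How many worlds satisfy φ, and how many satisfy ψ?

For ¬p ∧ ◇□p:
1: ¬p is F, ◇□p is T. ✗
2: ¬p is T, ◇□p is T. ✓
3: ¬p is F, ◇□p is T. ✗
4: ¬p is F, ◇□p is T. ✗
— 1 world.
For □(□¬p → p):
1: successors {2}; □¬p → p there: 2:T. ✓
2: successors {3}; □¬p → p there: 3:T. ✓
3: successors {4}; □¬p → p there: 4:T. ✓
4: successors {4}; □¬p → p there: 4:T. ✓
— 4 worlds.

1 and 4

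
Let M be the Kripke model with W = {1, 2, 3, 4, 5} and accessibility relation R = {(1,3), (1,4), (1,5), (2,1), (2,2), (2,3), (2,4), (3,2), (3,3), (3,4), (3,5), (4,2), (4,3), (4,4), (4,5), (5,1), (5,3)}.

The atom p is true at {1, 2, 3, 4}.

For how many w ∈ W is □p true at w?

2

1: successors {3, 4, 5}; p there: 3:T, 4:T, 5:F. ✗
2: successors {1, 2, 3, 4}; p there: 1:T, 2:T, 3:T, 4:T. ✓
3: successors {2, 3, 4, 5}; p there: 2:T, 3:T, 4:T, 5:F. ✗
4: successors {2, 3, 4, 5}; p there: 2:T, 3:T, 4:T, 5:F. ✗
5: successors {1, 3}; p there: 1:T, 3:T. ✓
Satisfying worlds: {2, 5}.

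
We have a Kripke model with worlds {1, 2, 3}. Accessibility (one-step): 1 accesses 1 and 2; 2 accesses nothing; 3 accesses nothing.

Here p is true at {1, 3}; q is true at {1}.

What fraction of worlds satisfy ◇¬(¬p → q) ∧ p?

1: ◇¬(¬p → q) is T, p is T. ✓
2: ◇¬(¬p → q) is F, p is F. ✗
3: ◇¬(¬p → q) is F, p is T. ✗
That's 1 of 3 worlds, so 1/3.

1/3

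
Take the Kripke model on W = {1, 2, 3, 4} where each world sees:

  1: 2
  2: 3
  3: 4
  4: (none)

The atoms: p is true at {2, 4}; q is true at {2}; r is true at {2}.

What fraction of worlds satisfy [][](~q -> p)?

1: successors {2}; [](~q -> p) there: 2:F. ✗
2: successors {3}; [](~q -> p) there: 3:T. ✓
3: successors {4}; [](~q -> p) there: 4:T. ✓
4: no successors, so [][](~q -> p) holds vacuously. ✓
That's 3 of 4 worlds, so 3/4.

3/4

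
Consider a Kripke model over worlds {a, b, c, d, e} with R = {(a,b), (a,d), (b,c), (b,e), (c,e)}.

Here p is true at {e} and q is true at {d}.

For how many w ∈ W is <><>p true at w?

2

a: successors {b, d}; <>p there: b:T, d:F. ✓
b: successors {c, e}; <>p there: c:T, e:F. ✓
c: successors {e}; <>p there: e:F. ✗
d: no successors, so <><>p fails. ✗
e: no successors, so <><>p fails. ✗
Satisfying worlds: {a, b}.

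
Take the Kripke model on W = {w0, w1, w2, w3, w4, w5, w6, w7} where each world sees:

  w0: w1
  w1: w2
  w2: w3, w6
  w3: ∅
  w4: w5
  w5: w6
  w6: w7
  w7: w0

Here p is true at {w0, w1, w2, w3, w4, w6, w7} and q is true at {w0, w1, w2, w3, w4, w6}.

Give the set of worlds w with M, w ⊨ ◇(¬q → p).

w0: successors {w1}; ¬q → p there: w1:T. ✓
w1: successors {w2}; ¬q → p there: w2:T. ✓
w2: successors {w3, w6}; ¬q → p there: w3:T, w6:T. ✓
w3: no successors, so ◇(¬q → p) fails. ✗
w4: successors {w5}; ¬q → p there: w5:F. ✗
w5: successors {w6}; ¬q → p there: w6:T. ✓
w6: successors {w7}; ¬q → p there: w7:T. ✓
w7: successors {w0}; ¬q → p there: w0:T. ✓

{w0, w1, w2, w5, w6, w7}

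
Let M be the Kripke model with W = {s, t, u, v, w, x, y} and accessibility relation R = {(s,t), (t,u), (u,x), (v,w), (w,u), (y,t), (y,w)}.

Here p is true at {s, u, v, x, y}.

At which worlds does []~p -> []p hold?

s: []~p is T, []p is F. ✗
t: []~p is F, []p is T. ✓
u: []~p is F, []p is T. ✓
v: []~p is T, []p is F. ✗
w: []~p is F, []p is T. ✓
x: []~p is T, []p is T. ✓
y: []~p is T, []p is F. ✗

{t, u, w, x}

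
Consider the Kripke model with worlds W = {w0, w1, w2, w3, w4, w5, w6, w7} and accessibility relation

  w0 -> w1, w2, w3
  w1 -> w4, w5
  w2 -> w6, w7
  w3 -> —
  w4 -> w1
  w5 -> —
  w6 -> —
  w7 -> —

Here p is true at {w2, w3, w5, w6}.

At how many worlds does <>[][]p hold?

3

w0: successors {w1, w2, w3}; [][]p there: w1:F, w2:T, w3:T. ✓
w1: successors {w4, w5}; [][]p there: w4:F, w5:T. ✓
w2: successors {w6, w7}; [][]p there: w6:T, w7:T. ✓
w3: no successors, so <>[][]p fails. ✗
w4: successors {w1}; [][]p there: w1:F. ✗
w5: no successors, so <>[][]p fails. ✗
w6: no successors, so <>[][]p fails. ✗
w7: no successors, so <>[][]p fails. ✗
Satisfying worlds: {w0, w1, w2}.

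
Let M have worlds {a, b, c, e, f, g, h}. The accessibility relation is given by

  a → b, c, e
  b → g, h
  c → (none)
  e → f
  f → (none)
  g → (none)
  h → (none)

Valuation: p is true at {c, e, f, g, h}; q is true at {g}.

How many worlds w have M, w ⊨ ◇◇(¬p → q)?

1

a: successors {b, c, e}; ◇(¬p → q) there: b:T, c:F, e:T. ✓
b: successors {g, h}; ◇(¬p → q) there: g:F, h:F. ✗
c: no successors, so ◇◇(¬p → q) fails. ✗
e: successors {f}; ◇(¬p → q) there: f:F. ✗
f: no successors, so ◇◇(¬p → q) fails. ✗
g: no successors, so ◇◇(¬p → q) fails. ✗
h: no successors, so ◇◇(¬p → q) fails. ✗
Satisfying worlds: {a}.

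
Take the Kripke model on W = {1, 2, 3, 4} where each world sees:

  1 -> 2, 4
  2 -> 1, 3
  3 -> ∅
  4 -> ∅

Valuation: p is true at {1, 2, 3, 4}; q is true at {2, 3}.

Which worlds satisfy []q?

{3, 4}

1: successors {2, 4}; q there: 2:T, 4:F. ✗
2: successors {1, 3}; q there: 1:F, 3:T. ✗
3: no successors, so []q holds vacuously. ✓
4: no successors, so []q holds vacuously. ✓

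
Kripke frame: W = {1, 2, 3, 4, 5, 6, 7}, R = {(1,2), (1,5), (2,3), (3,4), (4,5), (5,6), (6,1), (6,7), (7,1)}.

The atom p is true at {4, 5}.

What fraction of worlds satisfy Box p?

1: successors {2, 5}; p there: 2:F, 5:T. ✗
2: successors {3}; p there: 3:F. ✗
3: successors {4}; p there: 4:T. ✓
4: successors {5}; p there: 5:T. ✓
5: successors {6}; p there: 6:F. ✗
6: successors {1, 7}; p there: 1:F, 7:F. ✗
7: successors {1}; p there: 1:F. ✗
That's 2 of 7 worlds, so 2/7.

2/7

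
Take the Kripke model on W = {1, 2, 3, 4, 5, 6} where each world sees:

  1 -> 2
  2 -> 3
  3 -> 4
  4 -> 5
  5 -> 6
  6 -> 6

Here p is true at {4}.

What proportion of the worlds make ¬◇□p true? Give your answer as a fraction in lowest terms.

5/6

1: ◇□p is F. ✓
2: ◇□p is T. ✗
3: ◇□p is F. ✓
4: ◇□p is F. ✓
5: ◇□p is F. ✓
6: ◇□p is F. ✓
That's 5 of 6 worlds, so 5/6.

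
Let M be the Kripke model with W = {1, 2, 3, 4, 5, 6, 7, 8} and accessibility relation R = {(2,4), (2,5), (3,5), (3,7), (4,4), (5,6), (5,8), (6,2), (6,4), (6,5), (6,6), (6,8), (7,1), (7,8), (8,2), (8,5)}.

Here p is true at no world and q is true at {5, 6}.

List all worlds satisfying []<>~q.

{1, 2, 3, 4, 5, 6, 8}

1: no successors, so []<>~q holds vacuously. ✓
2: successors {4, 5}; <>~q there: 4:T, 5:T. ✓
3: successors {5, 7}; <>~q there: 5:T, 7:T. ✓
4: successors {4}; <>~q there: 4:T. ✓
5: successors {6, 8}; <>~q there: 6:T, 8:T. ✓
6: successors {2, 4, 5, 6, 8}; <>~q there: 2:T, 4:T, 5:T, 6:T, 8:T. ✓
7: successors {1, 8}; <>~q there: 1:F, 8:T. ✗
8: successors {2, 5}; <>~q there: 2:T, 5:T. ✓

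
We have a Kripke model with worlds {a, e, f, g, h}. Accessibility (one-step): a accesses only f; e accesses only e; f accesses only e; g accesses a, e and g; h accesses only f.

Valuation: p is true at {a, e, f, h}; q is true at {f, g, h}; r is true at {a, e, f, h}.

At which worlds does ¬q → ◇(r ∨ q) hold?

a: ¬q is T, ◇(r ∨ q) is T. ✓
e: ¬q is T, ◇(r ∨ q) is T. ✓
f: ¬q is F, ◇(r ∨ q) is T. ✓
g: ¬q is F, ◇(r ∨ q) is T. ✓
h: ¬q is F, ◇(r ∨ q) is T. ✓

{a, e, f, g, h}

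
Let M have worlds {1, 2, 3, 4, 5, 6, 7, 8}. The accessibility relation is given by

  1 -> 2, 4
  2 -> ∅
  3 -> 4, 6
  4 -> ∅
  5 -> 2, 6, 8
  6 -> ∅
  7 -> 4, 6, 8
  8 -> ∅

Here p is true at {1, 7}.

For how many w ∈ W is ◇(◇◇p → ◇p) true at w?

4

1: successors {2, 4}; ◇◇p → ◇p there: 2:T, 4:T. ✓
2: no successors, so ◇(◇◇p → ◇p) fails. ✗
3: successors {4, 6}; ◇◇p → ◇p there: 4:T, 6:T. ✓
4: no successors, so ◇(◇◇p → ◇p) fails. ✗
5: successors {2, 6, 8}; ◇◇p → ◇p there: 2:T, 6:T, 8:T. ✓
6: no successors, so ◇(◇◇p → ◇p) fails. ✗
7: successors {4, 6, 8}; ◇◇p → ◇p there: 4:T, 6:T, 8:T. ✓
8: no successors, so ◇(◇◇p → ◇p) fails. ✗
Satisfying worlds: {1, 3, 5, 7}.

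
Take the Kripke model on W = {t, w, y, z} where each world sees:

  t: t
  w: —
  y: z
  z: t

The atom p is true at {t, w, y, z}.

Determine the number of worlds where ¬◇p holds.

t: ◇p is T. ✗
w: ◇p is F. ✓
y: ◇p is T. ✗
z: ◇p is T. ✗
Satisfying worlds: {w}.

1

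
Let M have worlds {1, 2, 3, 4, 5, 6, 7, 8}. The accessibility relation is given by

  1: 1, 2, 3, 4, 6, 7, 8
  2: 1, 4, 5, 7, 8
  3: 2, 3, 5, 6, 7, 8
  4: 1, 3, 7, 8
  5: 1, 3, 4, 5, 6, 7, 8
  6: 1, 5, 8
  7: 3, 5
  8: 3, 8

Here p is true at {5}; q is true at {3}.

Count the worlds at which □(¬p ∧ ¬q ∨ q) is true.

3

1: successors {1, 2, 3, 4, 6, 7, 8}; ¬p ∧ ¬q ∨ q there: 1:T, 2:T, 3:T, 4:T, 6:T, 7:T, 8:T. ✓
2: successors {1, 4, 5, 7, 8}; ¬p ∧ ¬q ∨ q there: 1:T, 4:T, 5:F, 7:T, 8:T. ✗
3: successors {2, 3, 5, 6, 7, 8}; ¬p ∧ ¬q ∨ q there: 2:T, 3:T, 5:F, 6:T, 7:T, 8:T. ✗
4: successors {1, 3, 7, 8}; ¬p ∧ ¬q ∨ q there: 1:T, 3:T, 7:T, 8:T. ✓
5: successors {1, 3, 4, 5, 6, 7, 8}; ¬p ∧ ¬q ∨ q there: 1:T, 3:T, 4:T, 5:F, 6:T, 7:T, 8:T. ✗
6: successors {1, 5, 8}; ¬p ∧ ¬q ∨ q there: 1:T, 5:F, 8:T. ✗
7: successors {3, 5}; ¬p ∧ ¬q ∨ q there: 3:T, 5:F. ✗
8: successors {3, 8}; ¬p ∧ ¬q ∨ q there: 3:T, 8:T. ✓
Satisfying worlds: {1, 4, 8}.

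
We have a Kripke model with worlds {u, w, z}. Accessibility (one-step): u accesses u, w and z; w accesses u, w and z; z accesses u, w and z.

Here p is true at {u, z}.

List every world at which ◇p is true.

u: successors {u, w, z}; p there: u:T, w:F, z:T. ✓
w: successors {u, w, z}; p there: u:T, w:F, z:T. ✓
z: successors {u, w, z}; p there: u:T, w:F, z:T. ✓

{u, w, z}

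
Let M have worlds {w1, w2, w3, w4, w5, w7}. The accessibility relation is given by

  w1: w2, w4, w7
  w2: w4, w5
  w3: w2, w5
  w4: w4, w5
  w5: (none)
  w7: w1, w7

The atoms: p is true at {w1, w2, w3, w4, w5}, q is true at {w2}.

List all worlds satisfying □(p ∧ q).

{w5}

w1: successors {w2, w4, w7}; p ∧ q there: w2:T, w4:F, w7:F. ✗
w2: successors {w4, w5}; p ∧ q there: w4:F, w5:F. ✗
w3: successors {w2, w5}; p ∧ q there: w2:T, w5:F. ✗
w4: successors {w4, w5}; p ∧ q there: w4:F, w5:F. ✗
w5: no successors, so □(p ∧ q) holds vacuously. ✓
w7: successors {w1, w7}; p ∧ q there: w1:F, w7:F. ✗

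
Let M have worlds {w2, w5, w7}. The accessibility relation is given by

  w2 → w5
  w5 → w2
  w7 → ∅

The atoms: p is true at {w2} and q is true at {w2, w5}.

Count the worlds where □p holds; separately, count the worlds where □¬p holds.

For □p:
w2: successors {w5}; p there: w5:F. ✗
w5: successors {w2}; p there: w2:T. ✓
w7: no successors, so □p holds vacuously. ✓
— 2 worlds.
For □¬p:
w2: successors {w5}; ¬p there: w5:T. ✓
w5: successors {w2}; ¬p there: w2:F. ✗
w7: no successors, so □¬p holds vacuously. ✓
— 2 worlds.

2 and 2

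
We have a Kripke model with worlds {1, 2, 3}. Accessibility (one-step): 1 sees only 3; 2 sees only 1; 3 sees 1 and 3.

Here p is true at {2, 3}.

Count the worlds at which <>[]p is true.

1: successors {3}; []p there: 3:F. ✗
2: successors {1}; []p there: 1:T. ✓
3: successors {1, 3}; []p there: 1:T, 3:F. ✓
Satisfying worlds: {2, 3}.

2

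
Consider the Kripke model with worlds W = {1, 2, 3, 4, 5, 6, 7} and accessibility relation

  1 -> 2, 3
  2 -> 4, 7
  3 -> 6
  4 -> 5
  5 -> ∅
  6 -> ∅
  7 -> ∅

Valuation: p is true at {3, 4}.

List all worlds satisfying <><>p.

1: successors {2, 3}; <>p there: 2:T, 3:F. ✓
2: successors {4, 7}; <>p there: 4:F, 7:F. ✗
3: successors {6}; <>p there: 6:F. ✗
4: successors {5}; <>p there: 5:F. ✗
5: no successors, so <><>p fails. ✗
6: no successors, so <><>p fails. ✗
7: no successors, so <><>p fails. ✗

{1}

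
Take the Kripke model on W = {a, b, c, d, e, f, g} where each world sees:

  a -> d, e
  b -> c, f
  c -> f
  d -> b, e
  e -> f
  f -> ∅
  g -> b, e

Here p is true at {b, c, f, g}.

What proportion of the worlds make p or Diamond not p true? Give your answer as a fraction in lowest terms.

a: p is F, Diamond not p is T. ✓
b: p is T, Diamond not p is F. ✓
c: p is T, Diamond not p is F. ✓
d: p is F, Diamond not p is T. ✓
e: p is F, Diamond not p is F. ✗
f: p is T, Diamond not p is F. ✓
g: p is T, Diamond not p is T. ✓
That's 6 of 7 worlds, so 6/7.

6/7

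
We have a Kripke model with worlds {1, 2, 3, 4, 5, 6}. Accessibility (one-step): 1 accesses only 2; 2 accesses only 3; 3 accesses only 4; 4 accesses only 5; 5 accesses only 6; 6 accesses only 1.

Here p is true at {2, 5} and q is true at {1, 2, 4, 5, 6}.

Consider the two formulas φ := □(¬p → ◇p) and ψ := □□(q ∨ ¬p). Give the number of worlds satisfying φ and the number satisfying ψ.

For □(¬p → ◇p):
1: successors {2}; ¬p → ◇p there: 2:T. ✓
2: successors {3}; ¬p → ◇p there: 3:F. ✗
3: successors {4}; ¬p → ◇p there: 4:T. ✓
4: successors {5}; ¬p → ◇p there: 5:T. ✓
5: successors {6}; ¬p → ◇p there: 6:F. ✗
6: successors {1}; ¬p → ◇p there: 1:T. ✓
— 4 worlds.
For □□(q ∨ ¬p):
1: successors {2}; □(q ∨ ¬p) there: 2:T. ✓
2: successors {3}; □(q ∨ ¬p) there: 3:T. ✓
3: successors {4}; □(q ∨ ¬p) there: 4:T. ✓
4: successors {5}; □(q ∨ ¬p) there: 5:T. ✓
5: successors {6}; □(q ∨ ¬p) there: 6:T. ✓
6: successors {1}; □(q ∨ ¬p) there: 1:T. ✓
— 6 worlds.

4 and 6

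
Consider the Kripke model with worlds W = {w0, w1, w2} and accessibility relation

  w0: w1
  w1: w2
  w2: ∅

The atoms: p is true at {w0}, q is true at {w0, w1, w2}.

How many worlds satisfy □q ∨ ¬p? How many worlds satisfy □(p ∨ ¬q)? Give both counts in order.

3 and 1

For □q ∨ ¬p:
w0: □q is T, ¬p is F. ✓
w1: □q is T, ¬p is T. ✓
w2: □q is T, ¬p is T. ✓
— 3 worlds.
For □(p ∨ ¬q):
w0: successors {w1}; p ∨ ¬q there: w1:F. ✗
w1: successors {w2}; p ∨ ¬q there: w2:F. ✗
w2: no successors, so □(p ∨ ¬q) holds vacuously. ✓
— 1 world.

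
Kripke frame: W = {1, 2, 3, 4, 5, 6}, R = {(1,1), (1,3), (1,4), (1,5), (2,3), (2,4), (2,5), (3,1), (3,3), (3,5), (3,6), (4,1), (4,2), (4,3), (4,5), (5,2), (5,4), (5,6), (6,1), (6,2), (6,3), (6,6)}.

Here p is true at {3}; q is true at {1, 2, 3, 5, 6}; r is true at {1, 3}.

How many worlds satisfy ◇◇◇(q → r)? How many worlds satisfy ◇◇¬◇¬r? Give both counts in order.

For ◇◇◇(q → r):
1: successors {1, 3, 4, 5}; ◇◇(q → r) there: 1:T, 3:T, 4:T, 5:T. ✓
2: successors {3, 4, 5}; ◇◇(q → r) there: 3:T, 4:T, 5:T. ✓
3: successors {1, 3, 5, 6}; ◇◇(q → r) there: 1:T, 3:T, 5:T, 6:T. ✓
4: successors {1, 2, 3, 5}; ◇◇(q → r) there: 1:T, 2:T, 3:T, 5:T. ✓
5: successors {2, 4, 6}; ◇◇(q → r) there: 2:T, 4:T, 6:T. ✓
6: successors {1, 2, 3, 6}; ◇◇(q → r) there: 1:T, 2:T, 3:T, 6:T. ✓
— 6 worlds.
For ◇◇¬◇¬r:
1: successors {1, 3, 4, 5}; ◇¬◇¬r there: 1:F, 3:F, 4:F, 5:F. ✗
2: successors {3, 4, 5}; ◇¬◇¬r there: 3:F, 4:F, 5:F. ✗
3: successors {1, 3, 5, 6}; ◇¬◇¬r there: 1:F, 3:F, 5:F, 6:F. ✗
4: successors {1, 2, 3, 5}; ◇¬◇¬r there: 1:F, 2:F, 3:F, 5:F. ✗
5: successors {2, 4, 6}; ◇¬◇¬r there: 2:F, 4:F, 6:F. ✗
6: successors {1, 2, 3, 6}; ◇¬◇¬r there: 1:F, 2:F, 3:F, 6:F. ✗
— 0 worlds.

6 and 0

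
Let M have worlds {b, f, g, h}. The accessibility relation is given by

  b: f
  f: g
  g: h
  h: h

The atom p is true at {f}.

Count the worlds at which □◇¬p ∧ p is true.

1

b: □◇¬p is T, p is F. ✗
f: □◇¬p is T, p is T. ✓
g: □◇¬p is T, p is F. ✗
h: □◇¬p is T, p is F. ✗
Satisfying worlds: {f}.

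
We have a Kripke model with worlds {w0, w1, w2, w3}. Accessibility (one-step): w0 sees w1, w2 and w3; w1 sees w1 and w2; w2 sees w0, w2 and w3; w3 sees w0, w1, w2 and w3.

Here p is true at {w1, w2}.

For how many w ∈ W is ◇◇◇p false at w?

0

w0: successors {w1, w2, w3}; ◇◇p there: w1:T, w2:T, w3:T. ✓
w1: successors {w1, w2}; ◇◇p there: w1:T, w2:T. ✓
w2: successors {w0, w2, w3}; ◇◇p there: w0:T, w2:T, w3:T. ✓
w3: successors {w0, w1, w2, w3}; ◇◇p there: w0:T, w1:T, w2:T, w3:T. ✓
Satisfying worlds: {w0, w1, w2, w3}.
So ◇◇◇p fails at the other 0 worlds.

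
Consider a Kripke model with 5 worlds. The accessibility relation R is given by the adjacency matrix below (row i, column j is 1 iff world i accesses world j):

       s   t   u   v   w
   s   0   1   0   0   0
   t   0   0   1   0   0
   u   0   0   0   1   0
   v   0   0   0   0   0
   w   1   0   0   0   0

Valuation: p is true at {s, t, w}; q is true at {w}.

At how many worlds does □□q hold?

s: successors {t}; □q there: t:F. ✗
t: successors {u}; □q there: u:F. ✗
u: successors {v}; □q there: v:T. ✓
v: no successors, so □□q holds vacuously. ✓
w: successors {s}; □q there: s:F. ✗
Satisfying worlds: {u, v}.

2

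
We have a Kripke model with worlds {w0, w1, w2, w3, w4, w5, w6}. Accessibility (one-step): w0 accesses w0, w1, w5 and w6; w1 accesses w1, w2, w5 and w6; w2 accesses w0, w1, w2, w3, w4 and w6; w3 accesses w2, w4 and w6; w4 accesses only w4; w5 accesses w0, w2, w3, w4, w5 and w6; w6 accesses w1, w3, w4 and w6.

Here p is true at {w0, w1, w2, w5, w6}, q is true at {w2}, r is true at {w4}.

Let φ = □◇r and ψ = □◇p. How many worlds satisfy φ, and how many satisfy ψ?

2 and 2

For □◇r:
w0: successors {w0, w1, w5, w6}; ◇r there: w0:F, w1:F, w5:T, w6:T. ✗
w1: successors {w1, w2, w5, w6}; ◇r there: w1:F, w2:T, w5:T, w6:T. ✗
w2: successors {w0, w1, w2, w3, w4, w6}; ◇r there: w0:F, w1:F, w2:T, w3:T, w4:T, w6:T. ✗
w3: successors {w2, w4, w6}; ◇r there: w2:T, w4:T, w6:T. ✓
w4: successors {w4}; ◇r there: w4:T. ✓
w5: successors {w0, w2, w3, w4, w5, w6}; ◇r there: w0:F, w2:T, w3:T, w4:T, w5:T, w6:T. ✗
w6: successors {w1, w3, w4, w6}; ◇r there: w1:F, w3:T, w4:T, w6:T. ✗
— 2 worlds.
For □◇p:
w0: successors {w0, w1, w5, w6}; ◇p there: w0:T, w1:T, w5:T, w6:T. ✓
w1: successors {w1, w2, w5, w6}; ◇p there: w1:T, w2:T, w5:T, w6:T. ✓
w2: successors {w0, w1, w2, w3, w4, w6}; ◇p there: w0:T, w1:T, w2:T, w3:T, w4:F, w6:T. ✗
w3: successors {w2, w4, w6}; ◇p there: w2:T, w4:F, w6:T. ✗
w4: successors {w4}; ◇p there: w4:F. ✗
w5: successors {w0, w2, w3, w4, w5, w6}; ◇p there: w0:T, w2:T, w3:T, w4:F, w5:T, w6:T. ✗
w6: successors {w1, w3, w4, w6}; ◇p there: w1:T, w3:T, w4:F, w6:T. ✗
— 2 worlds.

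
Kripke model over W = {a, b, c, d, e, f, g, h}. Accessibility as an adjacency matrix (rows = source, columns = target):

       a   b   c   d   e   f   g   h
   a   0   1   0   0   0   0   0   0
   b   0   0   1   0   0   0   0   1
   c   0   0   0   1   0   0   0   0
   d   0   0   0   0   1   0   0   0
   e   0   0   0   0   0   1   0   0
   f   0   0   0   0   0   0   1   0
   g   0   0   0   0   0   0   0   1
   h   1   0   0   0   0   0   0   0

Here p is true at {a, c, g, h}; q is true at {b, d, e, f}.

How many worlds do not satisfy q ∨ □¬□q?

a: q is F, □¬□q is T. ✓
b: q is T, □¬□q is F. ✓
c: q is F, □¬□q is F. ✗
d: q is T, □¬□q is F. ✓
e: q is T, □¬□q is T. ✓
f: q is T, □¬□q is T. ✓
g: q is F, □¬□q is T. ✓
h: q is F, □¬□q is F. ✗
Satisfying worlds: {a, b, d, e, f, g}.
So q ∨ □¬□q fails at the other 2 worlds.

2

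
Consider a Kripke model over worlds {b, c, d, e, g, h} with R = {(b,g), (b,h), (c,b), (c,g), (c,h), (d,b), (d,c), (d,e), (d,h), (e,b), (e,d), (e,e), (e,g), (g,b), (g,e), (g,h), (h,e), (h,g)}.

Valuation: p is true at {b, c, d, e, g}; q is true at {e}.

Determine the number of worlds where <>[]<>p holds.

b: successors {g, h}; []<>p there: g:T, h:T. ✓
c: successors {b, g, h}; []<>p there: b:T, g:T, h:T. ✓
d: successors {b, c, e, h}; []<>p there: b:T, c:T, e:T, h:T. ✓
e: successors {b, d, e, g}; []<>p there: b:T, d:T, e:T, g:T. ✓
g: successors {b, e, h}; []<>p there: b:T, e:T, h:T. ✓
h: successors {e, g}; []<>p there: e:T, g:T. ✓
Satisfying worlds: {b, c, d, e, g, h}.

6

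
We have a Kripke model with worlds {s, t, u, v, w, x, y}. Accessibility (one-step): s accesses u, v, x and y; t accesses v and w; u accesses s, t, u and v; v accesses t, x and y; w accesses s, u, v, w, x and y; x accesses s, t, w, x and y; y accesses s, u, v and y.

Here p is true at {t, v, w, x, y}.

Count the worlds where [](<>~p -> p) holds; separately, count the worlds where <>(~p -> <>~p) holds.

2 and 7

For [](<>~p -> p):
s: successors {u, v, x, y}; <>~p -> p there: u:F, v:T, x:T, y:T. ✗
t: successors {v, w}; <>~p -> p there: v:T, w:T. ✓
u: successors {s, t, u, v}; <>~p -> p there: s:F, t:T, u:F, v:T. ✗
v: successors {t, x, y}; <>~p -> p there: t:T, x:T, y:T. ✓
w: successors {s, u, v, w, x, y}; <>~p -> p there: s:F, u:F, v:T, w:T, x:T, y:T. ✗
x: successors {s, t, w, x, y}; <>~p -> p there: s:F, t:T, w:T, x:T, y:T. ✗
y: successors {s, u, v, y}; <>~p -> p there: s:F, u:F, v:T, y:T. ✗
— 2 worlds.
For <>(~p -> <>~p):
s: successors {u, v, x, y}; ~p -> <>~p there: u:T, v:T, x:T, y:T. ✓
t: successors {v, w}; ~p -> <>~p there: v:T, w:T. ✓
u: successors {s, t, u, v}; ~p -> <>~p there: s:T, t:T, u:T, v:T. ✓
v: successors {t, x, y}; ~p -> <>~p there: t:T, x:T, y:T. ✓
w: successors {s, u, v, w, x, y}; ~p -> <>~p there: s:T, u:T, v:T, w:T, x:T, y:T. ✓
x: successors {s, t, w, x, y}; ~p -> <>~p there: s:T, t:T, w:T, x:T, y:T. ✓
y: successors {s, u, v, y}; ~p -> <>~p there: s:T, u:T, v:T, y:T. ✓
— 7 worlds.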